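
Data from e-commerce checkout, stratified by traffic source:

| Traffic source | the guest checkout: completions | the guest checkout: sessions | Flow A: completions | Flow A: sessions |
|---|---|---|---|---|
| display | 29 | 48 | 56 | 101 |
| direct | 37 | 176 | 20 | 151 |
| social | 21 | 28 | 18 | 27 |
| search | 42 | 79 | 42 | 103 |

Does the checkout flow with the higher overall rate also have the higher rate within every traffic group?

Display: the guest checkout 29/48 = 60.4%, Flow A 56/101 = 55.4% → the guest checkout
Direct: the guest checkout 37/176 = 21.0%, Flow A 20/151 = 13.2% → the guest checkout
Social: the guest checkout 21/28 = 75.0%, Flow A 18/27 = 66.7% → the guest checkout
Search: the guest checkout 42/79 = 53.2%, Flow A 42/103 = 40.8% → the guest checkout
Overall: the guest checkout 129/331 = 39.0%, Flow A 136/382 = 35.6% → the guest checkout
The guest checkout wins overall and in every traffic group — no reversal.

Yes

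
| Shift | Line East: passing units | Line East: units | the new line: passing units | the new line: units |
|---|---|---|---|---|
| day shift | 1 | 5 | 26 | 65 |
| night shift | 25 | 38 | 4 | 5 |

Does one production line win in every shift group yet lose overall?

Yes

Day shift: Line East 1/5 = 20.0%, the new line 26/65 = 40.0% → the new line
Night shift: Line East 25/38 = 65.8%, the new line 4/5 = 80.0% → the new line
Overall: Line East 26/43 = 60.5%, the new line 30/70 = 42.9% → Line East
The new line wins each shift group but Line East wins overall — the comparison reverses. The new line's units skew toward day shift, which has a lower base rate.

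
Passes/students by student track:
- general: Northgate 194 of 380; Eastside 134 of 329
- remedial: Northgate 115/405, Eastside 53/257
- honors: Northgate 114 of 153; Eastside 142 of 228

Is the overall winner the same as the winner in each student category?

Yes

General: Northgate 194/380 = 51.1%, Eastside 134/329 = 40.7% → Northgate
Remedial: Northgate 115/405 = 28.4%, Eastside 53/257 = 20.6% → Northgate
Honors: Northgate 114/153 = 74.5%, Eastside 142/228 = 62.3% → Northgate
Overall: Northgate 423/938 = 45.1%, Eastside 329/814 = 40.4% → Northgate
Northgate wins overall and in every student group — no reversal.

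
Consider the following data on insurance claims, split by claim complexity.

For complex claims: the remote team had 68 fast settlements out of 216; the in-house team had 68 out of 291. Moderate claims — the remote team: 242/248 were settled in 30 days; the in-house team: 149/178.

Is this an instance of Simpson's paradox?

Complex: the remote team 68/216 = 31.5%, the in-house team 68/291 = 23.4% → the remote team
Moderate: the remote team 242/248 = 97.6%, the in-house team 149/178 = 83.7% → the remote team
Overall: the remote team 310/464 = 66.8%, the in-house team 217/469 = 46.3% → the remote team
The remote team wins overall and in every claim group — no reversal.

No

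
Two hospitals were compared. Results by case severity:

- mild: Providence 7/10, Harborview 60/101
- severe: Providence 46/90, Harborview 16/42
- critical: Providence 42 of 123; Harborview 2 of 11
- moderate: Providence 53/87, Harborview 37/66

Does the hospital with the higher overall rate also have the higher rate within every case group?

Mild: Providence 7/10 = 70.0%, Harborview 60/101 = 59.4% → Providence
Severe: Providence 46/90 = 51.1%, Harborview 16/42 = 38.1% → Providence
Critical: Providence 42/123 = 34.1%, Harborview 2/11 = 18.2% → Providence
Moderate: Providence 53/87 = 60.9%, Harborview 37/66 = 56.1% → Providence
Overall: Providence 148/310 = 47.7%, Harborview 115/220 = 52.3% → Harborview
Providence wins each case group but Harborview wins overall — the comparison reverses. Providence's patients skew toward critical, which has a lower base rate.

No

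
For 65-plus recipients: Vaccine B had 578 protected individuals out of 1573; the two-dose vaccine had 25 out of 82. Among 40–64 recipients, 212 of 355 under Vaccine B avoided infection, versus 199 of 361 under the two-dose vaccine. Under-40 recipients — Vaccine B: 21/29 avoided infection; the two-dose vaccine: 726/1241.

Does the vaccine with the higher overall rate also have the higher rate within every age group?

No

65-plus: Vaccine B 578/1573 = 36.7%, the two-dose vaccine 25/82 = 30.5% → Vaccine B
40–64: Vaccine B 212/355 = 59.7%, the two-dose vaccine 199/361 = 55.1% → Vaccine B
Under-40: Vaccine B 21/29 = 72.4%, the two-dose vaccine 726/1241 = 58.5% → Vaccine B
Overall: Vaccine B 811/1957 = 41.4%, the two-dose vaccine 950/1684 = 56.4% → the two-dose vaccine
Vaccine B wins each age group but the two-dose vaccine wins overall — the comparison reverses. Vaccine B's recipients skew toward 65-plus, which has a lower base rate.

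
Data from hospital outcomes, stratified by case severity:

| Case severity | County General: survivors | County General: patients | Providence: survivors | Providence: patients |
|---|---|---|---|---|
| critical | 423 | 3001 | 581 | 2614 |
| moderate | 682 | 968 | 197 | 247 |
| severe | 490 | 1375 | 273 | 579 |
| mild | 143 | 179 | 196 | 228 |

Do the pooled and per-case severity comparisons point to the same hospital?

Critical: County General 423/3001 = 14.1%, Providence 581/2614 = 22.2% → Providence
Moderate: County General 682/968 = 70.5%, Providence 197/247 = 79.8% → Providence
Severe: County General 490/1375 = 35.6%, Providence 273/579 = 47.2% → Providence
Mild: County General 143/179 = 79.9%, Providence 196/228 = 86.0% → Providence
Overall: County General 1738/5523 = 31.5%, Providence 1247/3668 = 34.0% → Providence
Providence wins overall and in every case group — no reversal.

Yes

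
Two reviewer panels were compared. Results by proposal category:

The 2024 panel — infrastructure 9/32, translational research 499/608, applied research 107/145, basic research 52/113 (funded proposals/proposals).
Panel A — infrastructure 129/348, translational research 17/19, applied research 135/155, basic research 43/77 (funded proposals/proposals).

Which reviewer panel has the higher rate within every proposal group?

Infrastructure: the 2024 panel 9/32 = 28.1%, Panel A 129/348 = 37.1% → Panel A
Translational research: the 2024 panel 499/608 = 82.1%, Panel A 17/19 = 89.5% → Panel A
Applied research: the 2024 panel 107/145 = 73.8%, Panel A 135/155 = 87.1% → Panel A
Basic research: the 2024 panel 52/113 = 46.0%, Panel A 43/77 = 55.8% → Panel A
Panel A has the higher rate in all 4 groups.

Panel A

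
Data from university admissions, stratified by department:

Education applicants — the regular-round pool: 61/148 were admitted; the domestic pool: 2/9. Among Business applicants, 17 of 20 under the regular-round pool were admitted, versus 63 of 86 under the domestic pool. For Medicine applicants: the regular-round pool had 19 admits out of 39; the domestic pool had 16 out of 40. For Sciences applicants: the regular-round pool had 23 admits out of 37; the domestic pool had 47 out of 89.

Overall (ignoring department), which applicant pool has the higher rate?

Education: the regular-round pool 61/148 = 41.2%, the domestic pool 2/9 = 22.2% → the regular-round pool
Business: the regular-round pool 17/20 = 85.0%, the domestic pool 63/86 = 73.3% → the regular-round pool
Medicine: the regular-round pool 19/39 = 48.7%, the domestic pool 16/40 = 40.0% → the regular-round pool
Sciences: the regular-round pool 23/37 = 62.2%, the domestic pool 47/89 = 52.8% → the regular-round pool
Overall: the regular-round pool 120/244 = 49.2%, the domestic pool 128/224 = 57.1% → the domestic pool
(The regular-round pool wins every department group but the domestic pool wins overall — the regular-round pool's applicants skew toward the low-rate Education group.)

the domestic pool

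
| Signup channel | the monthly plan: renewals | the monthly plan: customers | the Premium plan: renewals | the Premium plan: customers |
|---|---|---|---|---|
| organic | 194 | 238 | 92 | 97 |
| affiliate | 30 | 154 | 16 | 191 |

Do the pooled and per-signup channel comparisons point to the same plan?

No

Organic: the monthly plan 194/238 = 81.5%, the Premium plan 92/97 = 94.8% → the Premium plan
Affiliate: the monthly plan 30/154 = 19.5%, the Premium plan 16/191 = 8.4% → the monthly plan
Overall: the monthly plan 224/392 = 57.1%, the Premium plan 108/288 = 37.5% → the monthly plan
Neither sweeps: the monthly plan wins 1 of 2 groups, the Premium plan wins 1. The monthly plan wins overall but not every group — no Simpson reversal.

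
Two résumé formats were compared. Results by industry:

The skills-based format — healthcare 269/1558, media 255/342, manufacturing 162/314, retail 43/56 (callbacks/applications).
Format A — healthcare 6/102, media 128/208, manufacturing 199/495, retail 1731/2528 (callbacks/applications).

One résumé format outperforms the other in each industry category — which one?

Healthcare: the skills-based format 269/1558 = 17.3%, Format A 6/102 = 5.9% → the skills-based format
Media: the skills-based format 255/342 = 74.6%, Format A 128/208 = 61.5% → the skills-based format
Manufacturing: the skills-based format 162/314 = 51.6%, Format A 199/495 = 40.2% → the skills-based format
Retail: the skills-based format 43/56 = 76.8%, Format A 1731/2528 = 68.5% → the skills-based format
The skills-based format has the higher rate in all 4 groups.

the skills-based format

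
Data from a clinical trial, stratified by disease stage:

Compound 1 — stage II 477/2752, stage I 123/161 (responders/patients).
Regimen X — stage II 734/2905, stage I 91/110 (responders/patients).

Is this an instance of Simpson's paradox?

No

Stage II: Compound 1 477/2752 = 17.3%, Regimen X 734/2905 = 25.3% → Regimen X
Stage I: Compound 1 123/161 = 76.4%, Regimen X 91/110 = 82.7% → Regimen X
Overall: Compound 1 600/2913 = 20.6%, Regimen X 825/3015 = 27.4% → Regimen X
Regimen X wins overall and in every disease group — no reversal.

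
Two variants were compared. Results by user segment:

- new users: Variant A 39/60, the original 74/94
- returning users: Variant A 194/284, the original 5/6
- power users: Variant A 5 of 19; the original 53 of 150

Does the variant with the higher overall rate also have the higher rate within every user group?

New users: Variant A 39/60 = 65.0%, the original 74/94 = 78.7% → the original
Returning users: Variant A 194/284 = 68.3%, the original 5/6 = 83.3% → the original
Power users: Variant A 5/19 = 26.3%, the original 53/150 = 35.3% → the original
Overall: Variant A 238/363 = 65.6%, the original 132/250 = 52.8% → Variant A
The original wins each user group but Variant A wins overall — the comparison reverses. The original's views skew toward power users, which has a lower base rate.

No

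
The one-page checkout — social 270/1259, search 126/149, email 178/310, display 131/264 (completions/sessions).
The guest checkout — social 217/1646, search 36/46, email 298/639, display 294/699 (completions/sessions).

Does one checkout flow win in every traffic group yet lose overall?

Social: the one-page checkout 270/1259 = 21.4%, the guest checkout 217/1646 = 13.2% → the one-page checkout
Search: the one-page checkout 126/149 = 84.6%, the guest checkout 36/46 = 78.3% → the one-page checkout
Email: the one-page checkout 178/310 = 57.4%, the guest checkout 298/639 = 46.6% → the one-page checkout
Display: the one-page checkout 131/264 = 49.6%, the guest checkout 294/699 = 42.1% → the one-page checkout
Overall: the one-page checkout 705/1982 = 35.6%, the guest checkout 845/3030 = 27.9% → the one-page checkout
The one-page checkout wins overall and in every traffic group — no reversal.

No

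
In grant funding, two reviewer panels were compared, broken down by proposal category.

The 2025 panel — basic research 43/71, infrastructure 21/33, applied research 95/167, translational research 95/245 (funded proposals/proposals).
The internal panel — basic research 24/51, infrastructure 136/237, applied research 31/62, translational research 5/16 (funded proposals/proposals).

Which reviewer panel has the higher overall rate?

Basic research: the 2025 panel 43/71 = 60.6%, the internal panel 24/51 = 47.1% → the 2025 panel
Infrastructure: the 2025 panel 21/33 = 63.6%, the internal panel 136/237 = 57.4% → the 2025 panel
Applied research: the 2025 panel 95/167 = 56.9%, the internal panel 31/62 = 50.0% → the 2025 panel
Translational research: the 2025 panel 95/245 = 38.8%, the internal panel 5/16 = 31.2% → the 2025 panel
Overall: the 2025 panel 254/516 = 49.2%, the internal panel 196/366 = 53.6% → the internal panel
(The 2025 panel wins every proposal group but the internal panel wins overall — the 2025 panel's proposals skew toward the low-rate translational research group.)

the internal panel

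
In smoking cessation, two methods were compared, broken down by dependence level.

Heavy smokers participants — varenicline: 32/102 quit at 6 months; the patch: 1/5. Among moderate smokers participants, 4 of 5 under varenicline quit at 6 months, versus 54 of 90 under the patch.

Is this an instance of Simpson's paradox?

Heavy smokers: varenicline 32/102 = 31.4%, the patch 1/5 = 20.0% → varenicline
Moderate smokers: varenicline 4/5 = 80.0%, the patch 54/90 = 60.0% → varenicline
Overall: varenicline 36/107 = 33.6%, the patch 55/95 = 57.9% → the patch
Varenicline wins each dependence group but the patch wins overall — the comparison reverses. Varenicline's participants skew toward heavy smokers, which has a lower base rate.

Yes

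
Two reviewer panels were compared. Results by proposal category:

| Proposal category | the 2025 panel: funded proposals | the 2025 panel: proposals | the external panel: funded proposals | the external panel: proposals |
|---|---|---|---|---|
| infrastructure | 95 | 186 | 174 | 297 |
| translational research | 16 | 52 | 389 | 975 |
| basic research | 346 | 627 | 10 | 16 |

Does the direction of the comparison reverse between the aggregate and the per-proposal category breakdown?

Infrastructure: the 2025 panel 95/186 = 51.1%, the external panel 174/297 = 58.6% → the external panel
Translational research: the 2025 panel 16/52 = 30.8%, the external panel 389/975 = 39.9% → the external panel
Basic research: the 2025 panel 346/627 = 55.2%, the external panel 10/16 = 62.5% → the external panel
Overall: the 2025 panel 457/865 = 52.8%, the external panel 573/1288 = 44.5% → the 2025 panel
The external panel wins each proposal group but the 2025 panel wins overall — the comparison reverses. The external panel's proposals skew toward translational research, which has a lower base rate.

Yes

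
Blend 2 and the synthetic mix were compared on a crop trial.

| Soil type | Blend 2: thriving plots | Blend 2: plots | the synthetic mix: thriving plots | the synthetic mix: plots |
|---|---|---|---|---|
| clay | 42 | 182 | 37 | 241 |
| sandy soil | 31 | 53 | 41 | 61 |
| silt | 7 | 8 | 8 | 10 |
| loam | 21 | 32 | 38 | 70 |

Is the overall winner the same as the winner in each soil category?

Clay: Blend 2 42/182 = 23.1%, the synthetic mix 37/241 = 15.4% → Blend 2
Sandy soil: Blend 2 31/53 = 58.5%, the synthetic mix 41/61 = 67.2% → the synthetic mix
Silt: Blend 2 7/8 = 87.5%, the synthetic mix 8/10 = 80.0% → Blend 2
Loam: Blend 2 21/32 = 65.6%, the synthetic mix 38/70 = 54.3% → Blend 2
Overall: Blend 2 101/275 = 36.7%, the synthetic mix 124/382 = 32.5% → Blend 2
Neither sweeps: Blend 2 wins 3 of 4 groups, the synthetic mix wins 1. Blend 2 wins overall but not every group — no Simpson reversal.

No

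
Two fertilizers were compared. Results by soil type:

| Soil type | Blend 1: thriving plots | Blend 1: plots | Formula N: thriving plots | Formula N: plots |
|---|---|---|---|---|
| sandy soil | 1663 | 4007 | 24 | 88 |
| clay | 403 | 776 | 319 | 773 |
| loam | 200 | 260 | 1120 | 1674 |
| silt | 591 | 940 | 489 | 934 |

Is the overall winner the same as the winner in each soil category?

No

Sandy soil: Blend 1 1663/4007 = 41.5%, Formula N 24/88 = 27.3% → Blend 1
Clay: Blend 1 403/776 = 51.9%, Formula N 319/773 = 41.3% → Blend 1
Loam: Blend 1 200/260 = 76.9%, Formula N 1120/1674 = 66.9% → Blend 1
Silt: Blend 1 591/940 = 62.9%, Formula N 489/934 = 52.4% → Blend 1
Overall: Blend 1 2857/5983 = 47.8%, Formula N 1952/3469 = 56.3% → Formula N
Blend 1 wins each soil group but Formula N wins overall — the comparison reverses. Blend 1's plots skew toward sandy soil, which has a lower base rate.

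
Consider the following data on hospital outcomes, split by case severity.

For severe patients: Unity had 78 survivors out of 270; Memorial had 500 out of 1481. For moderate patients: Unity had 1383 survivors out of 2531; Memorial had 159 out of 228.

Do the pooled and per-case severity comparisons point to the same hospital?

No

Severe: Unity 78/270 = 28.9%, Memorial 500/1481 = 33.8% → Memorial
Moderate: Unity 1383/2531 = 54.6%, Memorial 159/228 = 69.7% → Memorial
Overall: Unity 1461/2801 = 52.2%, Memorial 659/1709 = 38.6% → Unity
Memorial wins each case group but Unity wins overall — the comparison reverses. Memorial's patients skew toward severe, which has a lower base rate.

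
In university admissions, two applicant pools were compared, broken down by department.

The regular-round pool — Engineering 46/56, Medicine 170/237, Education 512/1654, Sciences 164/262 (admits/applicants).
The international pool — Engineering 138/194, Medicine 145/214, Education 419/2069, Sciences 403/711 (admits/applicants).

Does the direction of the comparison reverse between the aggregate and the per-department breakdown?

Engineering: the regular-round pool 46/56 = 82.1%, the international pool 138/194 = 71.1% → the regular-round pool
Medicine: the regular-round pool 170/237 = 71.7%, the international pool 145/214 = 67.8% → the regular-round pool
Education: the regular-round pool 512/1654 = 31.0%, the international pool 419/2069 = 20.3% → the regular-round pool
Sciences: the regular-round pool 164/262 = 62.6%, the international pool 403/711 = 56.7% → the regular-round pool
Overall: the regular-round pool 892/2209 = 40.4%, the international pool 1105/3188 = 34.7% → the regular-round pool
The regular-round pool wins overall and in every department group — no reversal.

No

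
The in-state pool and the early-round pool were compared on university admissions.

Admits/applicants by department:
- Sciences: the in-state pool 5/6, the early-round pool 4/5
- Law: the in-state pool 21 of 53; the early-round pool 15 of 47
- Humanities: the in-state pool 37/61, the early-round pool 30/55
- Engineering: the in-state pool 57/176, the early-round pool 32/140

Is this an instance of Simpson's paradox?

No

Sciences: the in-state pool 5/6 = 83.3%, the early-round pool 4/5 = 80.0% → the in-state pool
Law: the in-state pool 21/53 = 39.6%, the early-round pool 15/47 = 31.9% → the in-state pool
Humanities: the in-state pool 37/61 = 60.7%, the early-round pool 30/55 = 54.5% → the in-state pool
Engineering: the in-state pool 57/176 = 32.4%, the early-round pool 32/140 = 22.9% → the in-state pool
Overall: the in-state pool 120/296 = 40.5%, the early-round pool 81/247 = 32.8% → the in-state pool
The in-state pool wins overall and in every department group — no reversal.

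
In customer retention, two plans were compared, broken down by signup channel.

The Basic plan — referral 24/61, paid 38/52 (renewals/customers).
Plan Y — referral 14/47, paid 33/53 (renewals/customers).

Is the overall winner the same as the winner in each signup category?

Yes

Referral: the Basic plan 24/61 = 39.3%, Plan Y 14/47 = 29.8% → the Basic plan
Paid: the Basic plan 38/52 = 73.1%, Plan Y 33/53 = 62.3% → the Basic plan
Overall: the Basic plan 62/113 = 54.9%, Plan Y 47/100 = 47.0% → the Basic plan
The Basic plan wins overall and in every signup group — no reversal.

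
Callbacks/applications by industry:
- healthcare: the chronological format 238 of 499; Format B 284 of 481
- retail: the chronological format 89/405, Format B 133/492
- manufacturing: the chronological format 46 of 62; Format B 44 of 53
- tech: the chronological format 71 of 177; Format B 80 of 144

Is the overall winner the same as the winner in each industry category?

Yes

Healthcare: the chronological format 238/499 = 47.7%, Format B 284/481 = 59.0% → Format B
Retail: the chronological format 89/405 = 22.0%, Format B 133/492 = 27.0% → Format B
Manufacturing: the chronological format 46/62 = 74.2%, Format B 44/53 = 83.0% → Format B
Tech: the chronological format 71/177 = 40.1%, Format B 80/144 = 55.6% → Format B
Overall: the chronological format 444/1143 = 38.8%, Format B 541/1170 = 46.2% → Format B
Format B wins overall and in every industry group — no reversal.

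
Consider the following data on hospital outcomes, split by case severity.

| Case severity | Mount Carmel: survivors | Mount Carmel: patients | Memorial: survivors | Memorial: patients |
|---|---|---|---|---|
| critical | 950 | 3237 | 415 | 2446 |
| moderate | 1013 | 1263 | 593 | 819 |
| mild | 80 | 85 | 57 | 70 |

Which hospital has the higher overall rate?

Mount Carmel

Critical: Mount Carmel 950/3237 = 29.3%, Memorial 415/2446 = 17.0% → Mount Carmel
Moderate: Mount Carmel 1013/1263 = 80.2%, Memorial 593/819 = 72.4% → Mount Carmel
Mild: Mount Carmel 80/85 = 94.1%, Memorial 57/70 = 81.4% → Mount Carmel
Overall: Mount Carmel 2043/4585 = 44.6%, Memorial 1065/3335 = 31.9% → Mount Carmel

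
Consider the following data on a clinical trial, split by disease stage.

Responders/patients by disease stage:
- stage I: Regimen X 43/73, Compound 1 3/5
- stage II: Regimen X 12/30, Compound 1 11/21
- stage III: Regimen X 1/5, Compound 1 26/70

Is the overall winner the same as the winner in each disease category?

No

Stage I: Regimen X 43/73 = 58.9%, Compound 1 3/5 = 60.0% → Compound 1
Stage II: Regimen X 12/30 = 40.0%, Compound 1 11/21 = 52.4% → Compound 1
Stage III: Regimen X 1/5 = 20.0%, Compound 1 26/70 = 37.1% → Compound 1
Overall: Regimen X 56/108 = 51.9%, Compound 1 40/96 = 41.7% → Regimen X
Compound 1 wins each disease group but Regimen X wins overall — the comparison reverses. Compound 1's patients skew toward stage III, which has a lower base rate.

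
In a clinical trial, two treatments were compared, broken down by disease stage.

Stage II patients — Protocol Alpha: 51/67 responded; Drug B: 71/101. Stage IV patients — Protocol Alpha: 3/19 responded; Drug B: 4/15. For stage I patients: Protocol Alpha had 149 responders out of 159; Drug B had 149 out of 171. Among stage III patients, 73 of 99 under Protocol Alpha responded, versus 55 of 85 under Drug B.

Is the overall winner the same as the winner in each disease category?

No

Stage II: Protocol Alpha 51/67 = 76.1%, Drug B 71/101 = 70.3% → Protocol Alpha
Stage IV: Protocol Alpha 3/19 = 15.8%, Drug B 4/15 = 26.7% → Drug B
Stage I: Protocol Alpha 149/159 = 93.7%, Drug B 149/171 = 87.1% → Protocol Alpha
Stage III: Protocol Alpha 73/99 = 73.7%, Drug B 55/85 = 64.7% → Protocol Alpha
Overall: Protocol Alpha 276/344 = 80.2%, Drug B 279/372 = 75.0% → Protocol Alpha
Neither sweeps: Protocol Alpha wins 3 of 4 groups, Drug B wins 1. Protocol Alpha wins overall but not every group — no Simpson reversal.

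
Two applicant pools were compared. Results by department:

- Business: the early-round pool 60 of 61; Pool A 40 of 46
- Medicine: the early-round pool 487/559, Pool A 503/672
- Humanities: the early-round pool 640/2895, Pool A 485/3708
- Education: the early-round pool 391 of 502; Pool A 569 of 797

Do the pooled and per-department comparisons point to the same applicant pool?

Yes

Business: the early-round pool 60/61 = 98.4%, Pool A 40/46 = 87.0% → the early-round pool
Medicine: the early-round pool 487/559 = 87.1%, Pool A 503/672 = 74.9% → the early-round pool
Humanities: the early-round pool 640/2895 = 22.1%, Pool A 485/3708 = 13.1% → the early-round pool
Education: the early-round pool 391/502 = 77.9%, Pool A 569/797 = 71.4% → the early-round pool
Overall: the early-round pool 1578/4017 = 39.3%, Pool A 1597/5223 = 30.6% → the early-round pool
The early-round pool wins overall and in every department group — no reversal.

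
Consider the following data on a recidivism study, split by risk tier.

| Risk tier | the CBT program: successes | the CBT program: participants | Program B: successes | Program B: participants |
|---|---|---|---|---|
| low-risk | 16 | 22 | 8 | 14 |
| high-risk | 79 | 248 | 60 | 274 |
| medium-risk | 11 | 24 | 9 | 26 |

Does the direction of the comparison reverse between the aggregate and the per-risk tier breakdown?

No

Low-risk: the CBT program 16/22 = 72.7%, Program B 8/14 = 57.1% → the CBT program
High-risk: the CBT program 79/248 = 31.9%, Program B 60/274 = 21.9% → the CBT program
Medium-risk: the CBT program 11/24 = 45.8%, Program B 9/26 = 34.6% → the CBT program
Overall: the CBT program 106/294 = 36.1%, Program B 77/314 = 24.5% → the CBT program
The CBT program wins overall and in every risk group — no reversal.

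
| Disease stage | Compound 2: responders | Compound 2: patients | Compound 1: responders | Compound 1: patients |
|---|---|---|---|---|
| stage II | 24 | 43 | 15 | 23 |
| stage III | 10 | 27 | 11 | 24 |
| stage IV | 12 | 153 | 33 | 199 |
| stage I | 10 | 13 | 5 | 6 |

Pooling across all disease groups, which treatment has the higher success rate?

Stage II: Compound 2 24/43 = 55.8%, Compound 1 15/23 = 65.2% → Compound 1
Stage III: Compound 2 10/27 = 37.0%, Compound 1 11/24 = 45.8% → Compound 1
Stage IV: Compound 2 12/153 = 7.8%, Compound 1 33/199 = 16.6% → Compound 1
Stage I: Compound 2 10/13 = 76.9%, Compound 1 5/6 = 83.3% → Compound 1
Overall: Compound 2 56/236 = 23.7%, Compound 1 64/252 = 25.4% → Compound 1

Compound 1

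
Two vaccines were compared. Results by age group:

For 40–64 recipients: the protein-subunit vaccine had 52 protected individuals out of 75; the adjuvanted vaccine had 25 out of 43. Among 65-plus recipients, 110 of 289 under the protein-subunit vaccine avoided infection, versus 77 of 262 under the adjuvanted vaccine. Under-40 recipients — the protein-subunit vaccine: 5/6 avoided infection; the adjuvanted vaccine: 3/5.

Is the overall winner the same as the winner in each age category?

40–64: the protein-subunit vaccine 52/75 = 69.3%, the adjuvanted vaccine 25/43 = 58.1% → the protein-subunit vaccine
65-plus: the protein-subunit vaccine 110/289 = 38.1%, the adjuvanted vaccine 77/262 = 29.4% → the protein-subunit vaccine
Under-40: the protein-subunit vaccine 5/6 = 83.3%, the adjuvanted vaccine 3/5 = 60.0% → the protein-subunit vaccine
Overall: the protein-subunit vaccine 167/370 = 45.1%, the adjuvanted vaccine 105/310 = 33.9% → the protein-subunit vaccine
The protein-subunit vaccine wins overall and in every age group — no reversal.

Yes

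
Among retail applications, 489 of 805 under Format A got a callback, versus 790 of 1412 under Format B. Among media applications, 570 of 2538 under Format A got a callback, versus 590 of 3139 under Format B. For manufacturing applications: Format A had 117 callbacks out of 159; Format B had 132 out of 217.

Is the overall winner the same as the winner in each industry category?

Retail: Format A 489/805 = 60.7%, Format B 790/1412 = 55.9% → Format A
Media: Format A 570/2538 = 22.5%, Format B 590/3139 = 18.8% → Format A
Manufacturing: Format A 117/159 = 73.6%, Format B 132/217 = 60.8% → Format A
Overall: Format A 1176/3502 = 33.6%, Format B 1512/4768 = 31.7% → Format A
Format A wins overall and in every industry group — no reversal.

Yes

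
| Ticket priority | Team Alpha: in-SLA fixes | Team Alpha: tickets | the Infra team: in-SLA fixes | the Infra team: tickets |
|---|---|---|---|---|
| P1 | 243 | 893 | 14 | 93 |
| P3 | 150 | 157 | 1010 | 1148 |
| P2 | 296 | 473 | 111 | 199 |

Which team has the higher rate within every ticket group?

Team Alpha

P1: Team Alpha 243/893 = 27.2%, the Infra team 14/93 = 15.1% → Team Alpha
P3: Team Alpha 150/157 = 95.5%, the Infra team 1010/1148 = 88.0% → Team Alpha
P2: Team Alpha 296/473 = 62.6%, the Infra team 111/199 = 55.8% → Team Alpha
Team Alpha has the higher rate in all 3 groups.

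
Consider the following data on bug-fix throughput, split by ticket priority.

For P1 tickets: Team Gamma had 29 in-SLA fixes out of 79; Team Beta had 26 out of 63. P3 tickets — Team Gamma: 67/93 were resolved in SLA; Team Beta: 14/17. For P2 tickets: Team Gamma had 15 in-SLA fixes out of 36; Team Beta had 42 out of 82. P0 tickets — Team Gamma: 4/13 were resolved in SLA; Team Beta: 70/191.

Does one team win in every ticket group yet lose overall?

Yes

P1: Team Gamma 29/79 = 36.7%, Team Beta 26/63 = 41.3% → Team Beta
P3: Team Gamma 67/93 = 72.0%, Team Beta 14/17 = 82.4% → Team Beta
P2: Team Gamma 15/36 = 41.7%, Team Beta 42/82 = 51.2% → Team Beta
P0: Team Gamma 4/13 = 30.8%, Team Beta 70/191 = 36.6% → Team Beta
Overall: Team Gamma 115/221 = 52.0%, Team Beta 152/353 = 43.1% → Team Gamma
Team Beta wins each ticket group but Team Gamma wins overall — the comparison reverses. Team Beta's tickets skew toward P0, which has a lower base rate.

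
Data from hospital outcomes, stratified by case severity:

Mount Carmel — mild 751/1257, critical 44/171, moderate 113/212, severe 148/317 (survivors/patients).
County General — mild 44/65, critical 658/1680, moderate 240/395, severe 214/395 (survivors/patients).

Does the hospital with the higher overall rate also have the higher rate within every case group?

No

Mild: Mount Carmel 751/1257 = 59.7%, County General 44/65 = 67.7% → County General
Critical: Mount Carmel 44/171 = 25.7%, County General 658/1680 = 39.2% → County General
Moderate: Mount Carmel 113/212 = 53.3%, County General 240/395 = 60.8% → County General
Severe: Mount Carmel 148/317 = 46.7%, County General 214/395 = 54.2% → County General
Overall: Mount Carmel 1056/1957 = 54.0%, County General 1156/2535 = 45.6% → Mount Carmel
County General wins each case group but Mount Carmel wins overall — the comparison reverses. County General's patients skew toward critical, which has a lower base rate.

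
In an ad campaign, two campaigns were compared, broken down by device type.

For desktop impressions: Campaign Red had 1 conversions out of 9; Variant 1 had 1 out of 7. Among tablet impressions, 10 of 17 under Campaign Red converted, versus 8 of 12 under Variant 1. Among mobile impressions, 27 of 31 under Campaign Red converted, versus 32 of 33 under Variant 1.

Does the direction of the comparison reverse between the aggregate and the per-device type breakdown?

Desktop: Campaign Red 1/9 = 11.1%, Variant 1 1/7 = 14.3% → Variant 1
Tablet: Campaign Red 10/17 = 58.8%, Variant 1 8/12 = 66.7% → Variant 1
Mobile: Campaign Red 27/31 = 87.1%, Variant 1 32/33 = 97.0% → Variant 1
Overall: Campaign Red 38/57 = 66.7%, Variant 1 41/52 = 78.8% → Variant 1
Variant 1 wins overall and in every device group — no reversal.

No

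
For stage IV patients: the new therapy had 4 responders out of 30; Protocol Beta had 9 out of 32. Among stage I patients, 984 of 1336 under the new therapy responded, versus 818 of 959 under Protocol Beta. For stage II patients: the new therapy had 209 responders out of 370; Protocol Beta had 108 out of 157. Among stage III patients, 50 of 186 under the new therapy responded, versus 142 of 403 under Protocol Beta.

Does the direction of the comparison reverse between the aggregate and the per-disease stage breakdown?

No

Stage IV: the new therapy 4/30 = 13.3%, Protocol Beta 9/32 = 28.1% → Protocol Beta
Stage I: the new therapy 984/1336 = 73.7%, Protocol Beta 818/959 = 85.3% → Protocol Beta
Stage II: the new therapy 209/370 = 56.5%, Protocol Beta 108/157 = 68.8% → Protocol Beta
Stage III: the new therapy 50/186 = 26.9%, Protocol Beta 142/403 = 35.2% → Protocol Beta
Overall: the new therapy 1247/1922 = 64.9%, Protocol Beta 1077/1551 = 69.4% → Protocol Beta
Protocol Beta wins overall and in every disease group — no reversal.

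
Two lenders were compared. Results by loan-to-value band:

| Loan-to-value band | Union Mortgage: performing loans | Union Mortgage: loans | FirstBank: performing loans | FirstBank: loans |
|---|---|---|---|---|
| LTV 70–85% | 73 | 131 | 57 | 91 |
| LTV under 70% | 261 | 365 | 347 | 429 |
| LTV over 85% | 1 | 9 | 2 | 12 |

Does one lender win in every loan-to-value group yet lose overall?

No

LTV 70–85%: Union Mortgage 73/131 = 55.7%, FirstBank 57/91 = 62.6% → FirstBank
LTV under 70%: Union Mortgage 261/365 = 71.5%, FirstBank 347/429 = 80.9% → FirstBank
LTV over 85%: Union Mortgage 1/9 = 11.1%, FirstBank 2/12 = 16.7% → FirstBank
Overall: Union Mortgage 335/505 = 66.3%, FirstBank 406/532 = 76.3% → FirstBank
FirstBank wins overall and in every loan-to-value group — no reversal.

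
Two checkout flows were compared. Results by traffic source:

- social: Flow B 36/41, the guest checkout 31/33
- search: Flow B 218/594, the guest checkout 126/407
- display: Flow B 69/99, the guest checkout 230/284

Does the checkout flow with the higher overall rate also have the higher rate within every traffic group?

No

Social: Flow B 36/41 = 87.8%, the guest checkout 31/33 = 93.9% → the guest checkout
Search: Flow B 218/594 = 36.7%, the guest checkout 126/407 = 31.0% → Flow B
Display: Flow B 69/99 = 69.7%, the guest checkout 230/284 = 81.0% → the guest checkout
Overall: Flow B 323/734 = 44.0%, the guest checkout 387/724 = 53.5% → the guest checkout
Neither sweeps: Flow B wins 1 of 3 groups, the guest checkout wins 2. The guest checkout wins overall but not every group — no Simpson reversal.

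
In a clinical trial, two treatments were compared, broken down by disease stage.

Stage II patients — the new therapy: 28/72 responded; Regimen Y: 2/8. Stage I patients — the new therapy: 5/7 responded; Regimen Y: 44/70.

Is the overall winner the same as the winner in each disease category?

Stage II: the new therapy 28/72 = 38.9%, Regimen Y 2/8 = 25.0% → the new therapy
Stage I: the new therapy 5/7 = 71.4%, Regimen Y 44/70 = 62.9% → the new therapy
Overall: the new therapy 33/79 = 41.8%, Regimen Y 46/78 = 59.0% → Regimen Y
The new therapy wins each disease group but Regimen Y wins overall — the comparison reverses. The new therapy's patients skew toward stage II, which has a lower base rate.

No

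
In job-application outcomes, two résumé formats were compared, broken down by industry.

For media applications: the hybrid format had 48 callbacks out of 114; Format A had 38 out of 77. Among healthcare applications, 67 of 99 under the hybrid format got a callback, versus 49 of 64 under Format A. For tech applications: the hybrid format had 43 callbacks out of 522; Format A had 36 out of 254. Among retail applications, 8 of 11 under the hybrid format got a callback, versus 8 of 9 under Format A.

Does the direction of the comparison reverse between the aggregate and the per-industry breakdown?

No

Media: the hybrid format 48/114 = 42.1%, Format A 38/77 = 49.4% → Format A
Healthcare: the hybrid format 67/99 = 67.7%, Format A 49/64 = 76.6% → Format A
Tech: the hybrid format 43/522 = 8.2%, Format A 36/254 = 14.2% → Format A
Retail: the hybrid format 8/11 = 72.7%, Format A 8/9 = 88.9% → Format A
Overall: the hybrid format 166/746 = 22.3%, Format A 131/404 = 32.4% → Format A
Format A wins overall and in every industry group — no reversal.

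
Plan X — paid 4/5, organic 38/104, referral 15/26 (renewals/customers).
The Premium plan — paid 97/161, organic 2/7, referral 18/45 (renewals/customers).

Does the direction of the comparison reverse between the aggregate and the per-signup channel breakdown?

Yes

Paid: Plan X 4/5 = 80.0%, the Premium plan 97/161 = 60.2% → Plan X
Organic: Plan X 38/104 = 36.5%, the Premium plan 2/7 = 28.6% → Plan X
Referral: Plan X 15/26 = 57.7%, the Premium plan 18/45 = 40.0% → Plan X
Overall: Plan X 57/135 = 42.2%, the Premium plan 117/213 = 54.9% → the Premium plan
Plan X wins each signup group but the Premium plan wins overall — the comparison reverses. Plan X's customers skew toward organic, which has a lower base rate.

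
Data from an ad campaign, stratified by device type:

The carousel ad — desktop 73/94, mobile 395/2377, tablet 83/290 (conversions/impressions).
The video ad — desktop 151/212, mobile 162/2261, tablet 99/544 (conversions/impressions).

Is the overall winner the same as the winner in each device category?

Yes

Desktop: the carousel ad 73/94 = 77.7%, the video ad 151/212 = 71.2% → the carousel ad
Mobile: the carousel ad 395/2377 = 16.6%, the video ad 162/2261 = 7.2% → the carousel ad
Tablet: the carousel ad 83/290 = 28.6%, the video ad 99/544 = 18.2% → the carousel ad
Overall: the carousel ad 551/2761 = 20.0%, the video ad 412/3017 = 13.7% → the carousel ad
The carousel ad wins overall and in every device group — no reversal.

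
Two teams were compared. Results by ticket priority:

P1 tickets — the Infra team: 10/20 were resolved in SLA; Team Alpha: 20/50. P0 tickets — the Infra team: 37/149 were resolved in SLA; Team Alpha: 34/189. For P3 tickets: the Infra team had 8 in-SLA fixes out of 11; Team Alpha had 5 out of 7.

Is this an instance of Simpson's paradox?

P1: the Infra team 10/20 = 50.0%, Team Alpha 20/50 = 40.0% → the Infra team
P0: the Infra team 37/149 = 24.8%, Team Alpha 34/189 = 18.0% → the Infra team
P3: the Infra team 8/11 = 72.7%, Team Alpha 5/7 = 71.4% → the Infra team
Overall: the Infra team 55/180 = 30.6%, Team Alpha 59/246 = 24.0% → the Infra team
The Infra team wins overall and in every ticket group — no reversal.

No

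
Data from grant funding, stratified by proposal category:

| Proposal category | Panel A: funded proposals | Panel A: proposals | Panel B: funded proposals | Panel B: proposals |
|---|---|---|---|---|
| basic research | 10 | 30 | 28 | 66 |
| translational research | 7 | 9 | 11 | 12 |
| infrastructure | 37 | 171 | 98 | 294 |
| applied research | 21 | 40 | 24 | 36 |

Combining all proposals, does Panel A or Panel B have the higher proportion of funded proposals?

Basic research: Panel A 10/30 = 33.3%, Panel B 28/66 = 42.4% → Panel B
Translational research: Panel A 7/9 = 77.8%, Panel B 11/12 = 91.7% → Panel B
Infrastructure: Panel A 37/171 = 21.6%, Panel B 98/294 = 33.3% → Panel B
Applied research: Panel A 21/40 = 52.5%, Panel B 24/36 = 66.7% → Panel B
Overall: Panel A 75/250 = 30.0%, Panel B 161/408 = 39.5% → Panel B

Panel B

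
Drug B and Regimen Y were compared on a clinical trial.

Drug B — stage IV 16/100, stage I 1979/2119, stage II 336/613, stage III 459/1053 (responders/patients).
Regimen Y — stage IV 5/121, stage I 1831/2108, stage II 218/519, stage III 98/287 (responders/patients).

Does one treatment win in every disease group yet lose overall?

No

Stage IV: Drug B 16/100 = 16.0%, Regimen Y 5/121 = 4.1% → Drug B
Stage I: Drug B 1979/2119 = 93.4%, Regimen Y 1831/2108 = 86.9% → Drug B
Stage II: Drug B 336/613 = 54.8%, Regimen Y 218/519 = 42.0% → Drug B
Stage III: Drug B 459/1053 = 43.6%, Regimen Y 98/287 = 34.1% → Drug B
Overall: Drug B 2790/3885 = 71.8%, Regimen Y 2152/3035 = 70.9% → Drug B
Drug B wins overall and in every disease group — no reversal.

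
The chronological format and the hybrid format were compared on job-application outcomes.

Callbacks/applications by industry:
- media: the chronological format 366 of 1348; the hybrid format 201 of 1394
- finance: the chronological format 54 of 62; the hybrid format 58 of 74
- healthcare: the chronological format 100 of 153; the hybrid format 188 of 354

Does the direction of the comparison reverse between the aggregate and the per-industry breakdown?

Media: the chronological format 366/1348 = 27.2%, the hybrid format 201/1394 = 14.4% → the chronological format
Finance: the chronological format 54/62 = 87.1%, the hybrid format 58/74 = 78.4% → the chronological format
Healthcare: the chronological format 100/153 = 65.4%, the hybrid format 188/354 = 53.1% → the chronological format
Overall: the chronological format 520/1563 = 33.3%, the hybrid format 447/1822 = 24.5% → the chronological format
The chronological format wins overall and in every industry group — no reversal.

No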